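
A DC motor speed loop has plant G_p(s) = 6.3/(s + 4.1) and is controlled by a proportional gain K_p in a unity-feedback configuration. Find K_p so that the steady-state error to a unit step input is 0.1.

For a type-0 loop with proportional control, e_ss = 1/(1 + K_p·G_p(0)).
G_p(0) = 1.537. Require 1/(1 + K_p·1.537) = 0.1, so 1 + 1.537·K_p = 10.
K_p = (10 − 1)/1.537 = 5.86.

K_p = 5.86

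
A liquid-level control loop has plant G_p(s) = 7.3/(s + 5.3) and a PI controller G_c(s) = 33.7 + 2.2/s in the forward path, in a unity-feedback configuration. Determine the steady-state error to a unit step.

0

The open loop G_c(s)G_p(s) has a pole at the origin (type 1), so the static position error constant is infinite and e_ss = 1/(1+∞) = 0.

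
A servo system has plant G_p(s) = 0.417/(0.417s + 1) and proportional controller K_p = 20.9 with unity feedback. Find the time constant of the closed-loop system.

τ = 0.0429 s

Closed loop: T(s) = K_p·G_p/(1+K_p·G_p) = 8.715/(0.417s + 1 + 8.715), with pole at s = −(1 + 8.715)/0.417 = −23.3.
Closed-loop time constant τ = 1/23.3 = 0.0429 s.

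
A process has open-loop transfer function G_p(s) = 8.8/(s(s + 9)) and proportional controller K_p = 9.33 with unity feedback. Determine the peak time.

From 1 + K_pG_p(s) = 0: s² + 9s + 82.1 = 0 ⇒ ω_n = 9.061, ζ = 0.4966.
Damped frequency ω_d = ω_n√(1−ζ²) = 7.865 rad/s, so peak time T_p = π/ω_d = 0.399 s.

T_p = 0.399 s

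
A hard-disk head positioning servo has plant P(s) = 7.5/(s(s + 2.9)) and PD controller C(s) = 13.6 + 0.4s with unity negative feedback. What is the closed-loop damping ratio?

Forward path: (13.6 + 0.4s)·7.5/(s(s+2.9)). The closed-loop characteristic equation is s² + (2.9 + 7.5·0.4)s + 7.5·13.6 = 0.
That is s² + 5.9s + 102 = 0, so ω_n = 10.1 rad/s and ζ = 5.9/(2·10.1) = 0.2921.

ζ = 0.292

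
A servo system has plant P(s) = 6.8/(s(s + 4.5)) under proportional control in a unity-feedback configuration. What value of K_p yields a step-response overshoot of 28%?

From %OS = 100·exp(−πζ/√(1−ζ²)) = 28%, ζ = −ln(0.28)/√(π²+ln²(0.28)) = 0.3755.
Characteristic equation s² + 4.5s + 6.8K_p = 0 gives ζ = 4.5/(2√(6.8K_p)).
Setting ζ = 0.3755: √(6.8K_p) = 4.5/(2·0.3755) = 5.991, so K_p = 35.9/6.8 = 5.28.

K_p = 5.28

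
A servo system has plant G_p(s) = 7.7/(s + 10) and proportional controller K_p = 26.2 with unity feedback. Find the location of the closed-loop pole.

Closed-loop transfer function: T(s) = K_p·G_p(s)/(1 + K_p·G_p(s)) = 201.7/(s + 10 + 201.7) = 201.7/(s + 211.7).
The closed-loop pole is at s = −211.7.

s = -211.7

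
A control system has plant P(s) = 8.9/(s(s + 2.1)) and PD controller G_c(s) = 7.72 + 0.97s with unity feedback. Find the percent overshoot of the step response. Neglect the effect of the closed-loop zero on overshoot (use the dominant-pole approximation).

Forward path: (7.72 + 0.97s)·8.9/(s(s+2.1)). The closed-loop characteristic equation is s² + (2.1 + 8.9·0.97)s + 8.9·7.72 = 0.
That is s² + 10.73s + 68.71 = 0, so ω_n = 8.289 rad/s and ζ = 10.73/(2·8.289) = 0.6474.
%OS = 100·exp(−πζ/√(1−ζ²)) = 6.93%.

6.93%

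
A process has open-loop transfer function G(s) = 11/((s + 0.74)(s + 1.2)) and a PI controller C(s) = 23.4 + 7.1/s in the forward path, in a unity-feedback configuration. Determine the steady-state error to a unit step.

The open loop C(s)G(s) has a pole at the origin (type 1), so the static position error constant is infinite and e_ss = 1/(1+∞) = 0.

0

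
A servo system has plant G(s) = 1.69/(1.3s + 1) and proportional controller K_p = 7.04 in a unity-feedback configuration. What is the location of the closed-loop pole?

Closed loop: T(s) = K_p·G/(1+K_p·G) = 11.9/(1.3s + 1 + 11.9), with pole at s = −(1 + 11.9)/1.3 = −9.921.

s = -9.921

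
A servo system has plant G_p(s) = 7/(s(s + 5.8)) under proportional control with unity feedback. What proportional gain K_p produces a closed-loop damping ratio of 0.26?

K_p = 17.8

Closed-loop characteristic equation: s² + 5.8s + K_p·7 = 0.
So ω_n = √(7K_p) and 2ζω_n = 5.8, giving ζ = 5.8/(2√(7K_p)).
Setting ζ = 0.26: √(7K_p) = 5.8/(2·0.26) = 11.15, so K_p = 124.4/7 = 17.8.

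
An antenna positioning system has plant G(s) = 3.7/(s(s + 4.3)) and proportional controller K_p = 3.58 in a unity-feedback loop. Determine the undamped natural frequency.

ω_n = 3.64 rad/s

With unity feedback the closed-loop characteristic equation is s² + 4.3s + 3.58·3.7 = s² + 4.3s + 13.25 = 0.
Matching s² + 2ζω_n s + ω_n²: ω_n = √13.25 = 3.64 rad/s and 2ζω_n = 4.3, so ζ = 4.3/(2·3.64) = 0.591.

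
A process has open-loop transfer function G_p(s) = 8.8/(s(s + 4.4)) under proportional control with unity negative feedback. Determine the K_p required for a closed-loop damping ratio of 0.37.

Closed-loop characteristic equation: s² + 4.4s + K_p·8.8 = 0.
So ω_n = √(8.8K_p) and 2ζω_n = 4.4, giving ζ = 4.4/(2√(8.8K_p)).
Setting ζ = 0.37: √(8.8K_p) = 4.4/(2·0.37) = 5.946, so K_p = 35.35/8.8 = 4.02.

K_p = 4.02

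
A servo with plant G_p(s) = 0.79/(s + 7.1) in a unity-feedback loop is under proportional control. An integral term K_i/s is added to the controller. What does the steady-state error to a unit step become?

The integrator makes K_pos = lim_{s→0} C(s)G(s) infinite, so e_ss = 1/(1+K_pos) = 0.

0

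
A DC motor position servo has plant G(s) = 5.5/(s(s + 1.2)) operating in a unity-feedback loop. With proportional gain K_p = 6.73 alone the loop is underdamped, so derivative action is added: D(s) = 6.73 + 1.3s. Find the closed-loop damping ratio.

Forward path: (6.73 + 1.3s)·5.5/(s(s+1.2)). The closed-loop characteristic equation is s² + (1.2 + 5.5·1.3)s + 5.5·6.73 = 0.
That is s² + 8.35s + 37.02 = 0, so ω_n = 6.084 rad/s and ζ = 8.35/(2·6.084) = 0.6862.

ζ = 0.686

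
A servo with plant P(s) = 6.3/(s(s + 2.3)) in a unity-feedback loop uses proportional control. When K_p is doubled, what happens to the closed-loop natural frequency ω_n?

increase

ω_n = √(6.3·K_p), which grows with K_p.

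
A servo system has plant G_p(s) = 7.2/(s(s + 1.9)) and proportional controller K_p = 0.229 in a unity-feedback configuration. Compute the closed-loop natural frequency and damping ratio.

The closed-loop denominator is s(s+1.9) + 0.229·7.2 = s² + 1.9s + 1.649.
Matching s² + 2ζω_n s + ω_n²: ω_n = √1.649 = 1.284 rad/s and 2ζω_n = 1.9, so ζ = 1.9/(2·1.284) = 0.74.

ω_n = 1.28 rad/s, ζ = 0.74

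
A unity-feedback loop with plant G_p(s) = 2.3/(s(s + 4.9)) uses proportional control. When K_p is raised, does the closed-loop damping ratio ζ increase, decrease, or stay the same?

ζ = 4.9/(2√(2.3K_p)); increasing K_p raises the denominator, so ζ falls.

decrease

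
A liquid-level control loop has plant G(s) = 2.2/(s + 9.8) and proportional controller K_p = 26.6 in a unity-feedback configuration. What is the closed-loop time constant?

τ = 0.0146 s

Closed-loop transfer function: T(s) = K_p·G(s)/(1 + K_p·G(s)) = 58.52/(s + 9.8 + 58.52) = 58.52/(s + 68.32).
Time constant τ = 1/68.32 = 0.0146 s.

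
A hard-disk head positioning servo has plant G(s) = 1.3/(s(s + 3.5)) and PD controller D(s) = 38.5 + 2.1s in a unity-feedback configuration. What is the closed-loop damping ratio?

Forward path: (38.5 + 2.1s)·1.3/(s(s+3.5)). The closed-loop characteristic equation is s² + (3.5 + 1.3·2.1)s + 1.3·38.5 = 0.
That is s² + 6.23s + 50.05 = 0, so ω_n = 7.075 rad/s and ζ = 6.23/(2·7.075) = 0.4403.

ζ = 0.44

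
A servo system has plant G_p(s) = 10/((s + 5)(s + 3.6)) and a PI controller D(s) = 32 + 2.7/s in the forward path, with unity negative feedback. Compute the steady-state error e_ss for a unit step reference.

The open loop D(s)G_p(s) has a pole at the origin (type 1), so the static position error constant is infinite and e_ss = 1/(1+∞) = 0.

0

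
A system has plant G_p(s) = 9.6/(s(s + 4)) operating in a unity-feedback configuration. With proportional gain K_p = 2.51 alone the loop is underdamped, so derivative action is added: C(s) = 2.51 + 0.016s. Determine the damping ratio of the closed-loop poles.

ζ = 0.423

Forward path: (2.51 + 0.016s)·9.6/(s(s+4)). The closed-loop characteristic equation is s² + (4 + 9.6·0.016)s + 9.6·2.51 = 0.
That is s² + 4.154s + 24.1 = 0, so ω_n = 4.909 rad/s and ζ = 4.154/(2·4.909) = 0.4231.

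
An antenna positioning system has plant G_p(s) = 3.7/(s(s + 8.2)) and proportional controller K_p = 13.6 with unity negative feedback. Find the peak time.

T_p = 0.543 s

From 1 + K_pG_p(s) = 0: s² + 8.2s + 50.32 = 0 ⇒ ω_n = 7.094, ζ = 0.578.
Damped frequency ω_d = ω_n√(1−ζ²) = 5.789 rad/s, so peak time T_p = π/ω_d = 0.543 s.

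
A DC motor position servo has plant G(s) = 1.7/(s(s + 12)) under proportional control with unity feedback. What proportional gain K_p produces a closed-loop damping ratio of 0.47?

Closed-loop characteristic equation: s² + 12s + K_p·1.7 = 0.
So ω_n = √(1.7K_p) and 2ζω_n = 12, giving ζ = 12/(2√(1.7K_p)).
Setting ζ = 0.47: √(1.7K_p) = 12/(2·0.47) = 12.77, so K_p = 163/1.7 = 95.9.

K_p = 95.9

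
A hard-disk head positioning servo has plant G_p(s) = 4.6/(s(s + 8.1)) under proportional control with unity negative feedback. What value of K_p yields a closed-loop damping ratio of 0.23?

K_p = 67.4

Closed-loop characteristic equation: s² + 8.1s + K_p·4.6 = 0.
So ω_n = √(4.6K_p) and 2ζω_n = 8.1, giving ζ = 8.1/(2√(4.6K_p)).
Setting ζ = 0.23: √(4.6K_p) = 8.1/(2·0.23) = 17.61, so K_p = 310.1/4.6 = 67.4.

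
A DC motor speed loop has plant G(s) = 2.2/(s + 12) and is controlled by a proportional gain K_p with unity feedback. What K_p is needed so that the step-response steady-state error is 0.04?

Steady-state error for a unit step on this type-0 loop is 1/(1 + K_p·G(0)).
G(0) = 0.1833. Require 1/(1 + K_p·0.1833) = 0.04, so 1 + 0.1833·K_p = 25.
K_p = (25 − 1)/0.1833 = 131.

K_p = 131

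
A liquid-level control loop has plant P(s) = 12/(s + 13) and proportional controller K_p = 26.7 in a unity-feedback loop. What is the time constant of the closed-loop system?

Closed-loop transfer function: T(s) = K_p·P(s)/(1 + K_p·P(s)) = 320.4/(s + 13 + 320.4) = 320.4/(s + 333.4).
Time constant τ = 1/333.4 = 0.003 s.

τ = 0.003 s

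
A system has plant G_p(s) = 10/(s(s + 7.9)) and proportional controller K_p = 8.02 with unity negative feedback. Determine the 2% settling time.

T_s ≈ 1.01 s

The closed-loop denominator s² + 7.9s + 80.2 gives ω_n = √80.2 = 8.955 and ζ = 7.9/(2ω_n) = 0.4411.
2% settling time T_s ≈ 4/(ζω_n) = 4/3.95 = 1.01 s.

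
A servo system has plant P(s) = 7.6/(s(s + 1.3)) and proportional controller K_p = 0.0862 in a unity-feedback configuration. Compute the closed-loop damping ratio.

1 + K_p·P(s) = 0 gives s² + 1.3s + 0.6551 = 0.
So ω_n² = 0.6551 ⇒ ω_n = 0.8094 rad/s, and ζ = 1.3/(2ω_n) = 0.803.

ζ = 0.803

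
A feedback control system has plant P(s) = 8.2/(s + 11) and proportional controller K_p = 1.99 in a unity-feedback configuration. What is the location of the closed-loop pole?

s = -27.32

Closed-loop transfer function: T(s) = K_p·P(s)/(1 + K_p·P(s)) = 16.32/(s + 11 + 16.32) = 16.32/(s + 27.32).
The closed-loop pole is at s = −27.32.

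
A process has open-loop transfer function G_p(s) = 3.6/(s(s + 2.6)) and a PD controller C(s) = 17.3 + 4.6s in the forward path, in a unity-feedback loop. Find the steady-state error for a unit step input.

The open loop C(s)G_p(s) has a pole at the origin (type 1), so the static position error constant is infinite and e_ss = 1/(1+∞) = 0.

0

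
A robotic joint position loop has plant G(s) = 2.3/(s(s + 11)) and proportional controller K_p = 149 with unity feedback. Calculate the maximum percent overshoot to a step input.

37.6%

Closed-loop characteristic equation: s² + 11s + 342.7 = 0, so ω_n = 18.51 rad/s and ζ = 11/(2·18.51) = 0.2971.
%OS = 100·exp(−πζ/√(1−ζ²)) = 100·exp(−π·0.2971/√0.9117) = 37.6%.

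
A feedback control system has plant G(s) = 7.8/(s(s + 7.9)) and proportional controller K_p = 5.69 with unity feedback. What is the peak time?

From 1 + K_pG(s) = 0: s² + 7.9s + 44.38 = 0 ⇒ ω_n = 6.662, ζ = 0.5929.
Damped frequency ω_d = ω_n√(1−ζ²) = 5.365 rad/s, so peak time T_p = π/ω_d = 0.586 s.

T_p = 0.586 s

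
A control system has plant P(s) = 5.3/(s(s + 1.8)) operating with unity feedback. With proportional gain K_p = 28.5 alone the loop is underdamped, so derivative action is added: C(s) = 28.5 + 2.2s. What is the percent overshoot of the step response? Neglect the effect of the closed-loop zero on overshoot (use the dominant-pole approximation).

Forward path: (28.5 + 2.2s)·5.3/(s(s+1.8)). The closed-loop characteristic equation is s² + (1.8 + 5.3·2.2)s + 5.3·28.5 = 0.
That is s² + 13.46s + 151 = 0, so ω_n = 12.29 rad/s and ζ = 13.46/(2·12.29) = 0.5476.
%OS = 100·exp(−πζ/√(1−ζ²)) = 12.8%.

12.8%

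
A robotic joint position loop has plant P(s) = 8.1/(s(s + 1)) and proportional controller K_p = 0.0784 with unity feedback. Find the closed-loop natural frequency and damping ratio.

1 + K_p·P(s) = 0 gives s² + 1s + 0.635 = 0.
Matching s² + 2ζω_n s + ω_n²: ω_n = √0.635 = 0.7969 rad/s and 2ζω_n = 1, so ζ = 1/(2·0.7969) = 0.627.

ω_n = 0.797 rad/s, ζ = 0.627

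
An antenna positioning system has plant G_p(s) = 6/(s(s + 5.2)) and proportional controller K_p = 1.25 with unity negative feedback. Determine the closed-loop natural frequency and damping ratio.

The closed-loop denominator is s(s+5.2) + 1.25·6 = s² + 5.2s + 7.5.
So ω_n² = 7.5 ⇒ ω_n = 2.739 rad/s, and ζ = 5.2/(2ω_n) = 0.949.

ω_n = 2.74 rad/s, ζ = 0.949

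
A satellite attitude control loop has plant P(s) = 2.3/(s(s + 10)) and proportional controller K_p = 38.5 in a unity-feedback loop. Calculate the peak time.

Closed-loop characteristic equation: s² + 10s + 88.55 = 0, so ω_n = 9.41 rad/s and ζ = 10/(2·9.41) = 0.5313.
Damped frequency ω_d = ω_n√(1−ζ²) = 7.972 rad/s, so peak time T_p = π/ω_d = 0.394 s.

T_p = 0.394 s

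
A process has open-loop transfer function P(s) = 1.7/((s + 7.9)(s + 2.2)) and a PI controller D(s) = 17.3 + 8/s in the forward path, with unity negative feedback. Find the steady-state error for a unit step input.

The open loop D(s)P(s) has a pole at the origin (type 1), so the static position error constant is infinite and e_ss = 1/(1+∞) = 0.

0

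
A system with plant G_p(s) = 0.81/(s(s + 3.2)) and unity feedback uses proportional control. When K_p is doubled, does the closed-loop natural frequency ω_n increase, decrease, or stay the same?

ω_n = √(0.81·K_p), which grows with K_p.

increase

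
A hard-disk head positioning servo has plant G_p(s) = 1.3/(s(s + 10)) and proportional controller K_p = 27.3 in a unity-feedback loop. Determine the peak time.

The closed-loop denominator s² + 10s + 35.49 gives ω_n = √35.49 = 5.957 and ζ = 10/(2ω_n) = 0.8393.
Damped frequency ω_d = ω_n√(1−ζ²) = 3.239 rad/s, so peak time T_p = π/ω_d = 0.97 s.

T_p = 0.97 s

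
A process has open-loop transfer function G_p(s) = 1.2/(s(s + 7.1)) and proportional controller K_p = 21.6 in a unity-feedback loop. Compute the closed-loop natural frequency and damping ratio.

1 + K_p·G_p(s) = 0 gives s² + 7.1s + 25.92 = 0.
So ω_n² = 25.92 ⇒ ω_n = 5.091 rad/s, and ζ = 7.1/(2ω_n) = 0.697.

ω_n = 5.09 rad/s, ζ = 0.697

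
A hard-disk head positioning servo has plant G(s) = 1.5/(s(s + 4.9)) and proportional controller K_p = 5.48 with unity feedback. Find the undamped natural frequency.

The closed-loop denominator is s(s+4.9) + 5.48·1.5 = s² + 4.9s + 8.22.
Matching s² + 2ζω_n s + ω_n²: ω_n = √8.22 = 2.867 rad/s and 2ζω_n = 4.9, so ζ = 4.9/(2·2.867) = 0.855.

ω_n = 2.87 rad/s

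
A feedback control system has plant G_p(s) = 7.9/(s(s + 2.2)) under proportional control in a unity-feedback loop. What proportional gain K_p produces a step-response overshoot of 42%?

K_p = 2.16

From %OS = 100·exp(−πζ/√(1−ζ²)) = 42%, ζ = −ln(0.42)/√(π²+ln²(0.42)) = 0.2662.
Characteristic equation s² + 2.2s + 7.9K_p = 0 gives ζ = 2.2/(2√(7.9K_p)).
Setting ζ = 0.2662: √(7.9K_p) = 2.2/(2·0.2662) = 4.133, so K_p = 17.08/7.9 = 2.16.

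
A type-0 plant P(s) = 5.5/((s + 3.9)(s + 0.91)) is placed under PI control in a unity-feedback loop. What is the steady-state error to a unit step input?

The PI controller's integrator makes the forward path type 1, so e_ss to a step is zero.

0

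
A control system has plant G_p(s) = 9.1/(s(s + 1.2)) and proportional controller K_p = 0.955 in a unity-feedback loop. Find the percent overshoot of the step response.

From 1 + K_pG_p(s) = 0: s² + 1.2s + 8.691 = 0 ⇒ ω_n = 2.948, ζ = 0.2035.
%OS = 100·exp(−πζ/√(1−ζ²)) = 100·exp(−π·0.2035/√0.9586) = 52%.

52%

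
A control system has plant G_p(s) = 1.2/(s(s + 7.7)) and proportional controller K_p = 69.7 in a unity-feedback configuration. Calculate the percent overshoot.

23.3%

From 1 + K_pG_p(s) = 0: s² + 7.7s + 83.64 = 0 ⇒ ω_n = 9.145, ζ = 0.421.
%OS = 100·exp(−πζ/√(1−ζ²)) = 100·exp(−π·0.421/√0.8228) = 23.3%.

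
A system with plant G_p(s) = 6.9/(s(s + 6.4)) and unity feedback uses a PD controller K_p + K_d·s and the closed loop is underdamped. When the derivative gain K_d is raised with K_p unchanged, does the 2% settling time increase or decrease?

Characteristic equation s² + (6.4 + 6.9K_d)s + 6.9K_p = 0: raising K_d increases ζω_n = (6.4+6.9K_d)/2 while the loop stays underdamped, so T_s ≈ 4/(ζω_n) decreases.

decrease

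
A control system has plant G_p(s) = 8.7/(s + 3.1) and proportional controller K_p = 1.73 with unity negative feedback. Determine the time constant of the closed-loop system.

τ = 0.0551 s

Closed-loop transfer function: T(s) = K_p·G_p(s)/(1 + K_p·G_p(s)) = 15.05/(s + 3.1 + 15.05) = 15.05/(s + 18.15).
Time constant τ = 1/18.15 = 0.0551 s.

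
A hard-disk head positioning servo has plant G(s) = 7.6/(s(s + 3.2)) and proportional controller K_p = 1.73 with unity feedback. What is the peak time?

The closed-loop denominator s² + 3.2s + 13.15 gives ω_n = √13.15 = 3.626 and ζ = 3.2/(2ω_n) = 0.4413.
Damped frequency ω_d = ω_n√(1−ζ²) = 3.254 rad/s, so peak time T_p = π/ω_d = 0.965 s.

T_p = 0.965 s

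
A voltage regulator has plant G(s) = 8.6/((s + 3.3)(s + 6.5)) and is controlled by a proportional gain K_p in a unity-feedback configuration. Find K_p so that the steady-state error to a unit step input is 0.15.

K_p = 14.1

The loop is type 0, so e_ss(step) = 1/(1 + K_pos) with K_pos = K_p·G(0).
G(0) = 0.4009. Require 1/(1 + K_p·0.4009) = 0.15, so 1 + 0.4009·K_p = 6.667.
K_p = (6.667 − 1)/0.4009 = 14.1.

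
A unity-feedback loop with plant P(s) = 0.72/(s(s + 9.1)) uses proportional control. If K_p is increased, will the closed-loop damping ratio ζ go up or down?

decrease

ζ = 9.1/(2√(0.72K_p)); increasing K_p raises the denominator, so ζ falls.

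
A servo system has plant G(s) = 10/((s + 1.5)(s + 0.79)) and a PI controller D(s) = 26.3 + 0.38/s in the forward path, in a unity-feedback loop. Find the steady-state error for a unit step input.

The open loop D(s)G(s) has a pole at the origin (type 1), so the static position error constant is infinite and e_ss = 1/(1+∞) = 0.

0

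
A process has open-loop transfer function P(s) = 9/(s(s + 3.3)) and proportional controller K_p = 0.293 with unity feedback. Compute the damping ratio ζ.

ζ = 1.02

1 + K_p·P(s) = 0 gives s² + 3.3s + 2.637 = 0.
So ω_n² = 2.637 ⇒ ω_n = 1.624 rad/s, and ζ = 3.3/(2ω_n) = 1.02.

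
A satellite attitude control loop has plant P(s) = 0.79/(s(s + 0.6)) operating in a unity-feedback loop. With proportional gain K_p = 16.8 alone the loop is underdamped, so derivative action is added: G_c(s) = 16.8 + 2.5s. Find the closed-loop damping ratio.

Forward path: (16.8 + 2.5s)·0.79/(s(s+0.6)). The closed-loop characteristic equation is s² + (0.6 + 0.79·2.5)s + 0.79·16.8 = 0.
That is s² + 2.575s + 13.27 = 0, so ω_n = 3.643 rad/s and ζ = 2.575/(2·3.643) = 0.3534.

ζ = 0.353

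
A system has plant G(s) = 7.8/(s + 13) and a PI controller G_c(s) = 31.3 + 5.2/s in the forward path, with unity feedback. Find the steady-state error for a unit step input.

0

The open loop G_c(s)G(s) has a pole at the origin (type 1), so the static position error constant is infinite and e_ss = 1/(1+∞) = 0.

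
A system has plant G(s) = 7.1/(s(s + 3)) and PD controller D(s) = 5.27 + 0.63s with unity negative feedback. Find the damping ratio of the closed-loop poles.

ζ = 0.611

Forward path: (5.27 + 0.63s)·7.1/(s(s+3)). The closed-loop characteristic equation is s² + (3 + 7.1·0.63)s + 7.1·5.27 = 0.
That is s² + 7.473s + 37.42 = 0, so ω_n = 6.117 rad/s and ζ = 7.473/(2·6.117) = 0.6108.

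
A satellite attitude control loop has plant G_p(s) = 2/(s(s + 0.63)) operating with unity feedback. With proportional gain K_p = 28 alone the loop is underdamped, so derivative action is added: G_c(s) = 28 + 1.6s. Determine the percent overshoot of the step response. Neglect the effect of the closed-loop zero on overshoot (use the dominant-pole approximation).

Forward path: (28 + 1.6s)·2/(s(s+0.63)). The closed-loop characteristic equation is s² + (0.63 + 2·1.6)s + 2·28 = 0.
That is s² + 3.83s + 56 = 0, so ω_n = 7.483 rad/s and ζ = 3.83/(2·7.483) = 0.2559.
%OS = 100·exp(−πζ/√(1−ζ²)) = 43.5%.

43.5%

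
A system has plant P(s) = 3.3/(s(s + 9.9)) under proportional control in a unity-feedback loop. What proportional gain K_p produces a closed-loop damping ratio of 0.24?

Closed-loop characteristic equation: s² + 9.9s + K_p·3.3 = 0.
So ω_n = √(3.3K_p) and 2ζω_n = 9.9, giving ζ = 9.9/(2√(3.3K_p)).
Setting ζ = 0.24: √(3.3K_p) = 9.9/(2·0.24) = 20.62, so K_p = 425.4/3.3 = 129.

K_p = 129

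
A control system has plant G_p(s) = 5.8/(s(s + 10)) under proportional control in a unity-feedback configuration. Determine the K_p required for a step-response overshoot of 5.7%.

K_p = 9.49

From %OS = 100·exp(−πζ/√(1−ζ²)) = 5.7%, ζ = −ln(0.057)/√(π²+ln²(0.057)) = 0.6738.
Characteristic equation s² + 10s + 5.8K_p = 0 gives ζ = 10/(2√(5.8K_p)).
Setting ζ = 0.6738: √(5.8K_p) = 10/(2·0.6738) = 7.421, so K_p = 55.07/5.8 = 9.49.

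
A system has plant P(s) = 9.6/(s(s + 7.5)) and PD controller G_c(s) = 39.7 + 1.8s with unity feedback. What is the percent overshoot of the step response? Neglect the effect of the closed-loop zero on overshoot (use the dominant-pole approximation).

Forward path: (39.7 + 1.8s)·9.6/(s(s+7.5)). The closed-loop characteristic equation is s² + (7.5 + 9.6·1.8)s + 9.6·39.7 = 0.
That is s² + 24.78s + 381.1 = 0, so ω_n = 19.52 rad/s and ζ = 24.78/(2·19.52) = 0.6347.
%OS = 100·exp(−πζ/√(1−ζ²)) = 7.58%.

7.58%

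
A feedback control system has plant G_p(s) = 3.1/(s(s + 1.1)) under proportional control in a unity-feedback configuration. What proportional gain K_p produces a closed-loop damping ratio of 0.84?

K_p = 0.138

Closed-loop characteristic equation: s² + 1.1s + K_p·3.1 = 0.
So ω_n = √(3.1K_p) and 2ζω_n = 1.1, giving ζ = 1.1/(2√(3.1K_p)).
Setting ζ = 0.84: √(3.1K_p) = 1.1/(2·0.84) = 0.6548, so K_p = 0.4287/3.1 = 0.138.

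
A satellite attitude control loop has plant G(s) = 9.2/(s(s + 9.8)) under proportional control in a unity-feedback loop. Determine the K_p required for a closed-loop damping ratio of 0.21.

K_p = 59.2

Closed-loop characteristic equation: s² + 9.8s + K_p·9.2 = 0.
So ω_n = √(9.2K_p) and 2ζω_n = 9.8, giving ζ = 9.8/(2√(9.2K_p)).
Setting ζ = 0.21: √(9.2K_p) = 9.8/(2·0.21) = 23.33, so K_p = 544.4/9.2 = 59.2.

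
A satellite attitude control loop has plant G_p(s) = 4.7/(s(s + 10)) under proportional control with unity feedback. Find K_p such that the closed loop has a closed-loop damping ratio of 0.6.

Closed-loop characteristic equation: s² + 10s + K_p·4.7 = 0.
So ω_n = √(4.7K_p) and 2ζω_n = 10, giving ζ = 10/(2√(4.7K_p)).
Setting ζ = 0.6: √(4.7K_p) = 10/(2·0.6) = 8.333, so K_p = 69.44/4.7 = 14.8.

K_p = 14.8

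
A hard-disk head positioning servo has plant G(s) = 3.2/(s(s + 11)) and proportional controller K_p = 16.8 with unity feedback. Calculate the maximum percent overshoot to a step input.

2.83%

Closed-loop characteristic equation: s² + 11s + 53.76 = 0, so ω_n = 7.332 rad/s and ζ = 11/(2·7.332) = 0.7501.
%OS = 100·exp(−πζ/√(1−ζ²)) = 100·exp(−π·0.7501/√0.4373) = 2.83%.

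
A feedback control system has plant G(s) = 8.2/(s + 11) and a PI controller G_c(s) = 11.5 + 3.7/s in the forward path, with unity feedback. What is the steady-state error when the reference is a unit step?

The open loop G_c(s)G(s) has a pole at the origin (type 1), so the static position error constant is infinite and e_ss = 1/(1+∞) = 0.

0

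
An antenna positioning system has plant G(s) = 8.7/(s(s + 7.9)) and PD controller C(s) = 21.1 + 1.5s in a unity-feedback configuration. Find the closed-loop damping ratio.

ζ = 0.773

Forward path: (21.1 + 1.5s)·8.7/(s(s+7.9)). The closed-loop characteristic equation is s² + (7.9 + 8.7·1.5)s + 8.7·21.1 = 0.
That is s² + 20.95s + 183.6 = 0, so ω_n = 13.55 rad/s and ζ = 20.95/(2·13.55) = 0.7731.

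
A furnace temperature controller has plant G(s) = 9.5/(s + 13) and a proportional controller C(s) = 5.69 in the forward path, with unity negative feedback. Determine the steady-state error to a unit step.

The loop is type 0. Static position error constant K_pos = C(0)·G(0) = 5.69·0.7308 = 4.158.
Steady-state error to a unit step: e_ss = 1/(1+K_pos) = 1/5.158 = 0.194.

0.194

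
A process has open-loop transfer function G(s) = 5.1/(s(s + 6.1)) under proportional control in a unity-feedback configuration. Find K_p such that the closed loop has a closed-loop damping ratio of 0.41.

K_p = 10.9

Closed-loop characteristic equation: s² + 6.1s + K_p·5.1 = 0.
So ω_n = √(5.1K_p) and 2ζω_n = 6.1, giving ζ = 6.1/(2√(5.1K_p)).
Setting ζ = 0.41: √(5.1K_p) = 6.1/(2·0.41) = 7.439, so K_p = 55.34/5.1 = 10.9.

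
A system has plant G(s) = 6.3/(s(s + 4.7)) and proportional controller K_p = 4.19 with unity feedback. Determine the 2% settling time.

T_s ≈ 1.7 s

Closed-loop characteristic equation: s² + 4.7s + 26.4 = 0, so ω_n = 5.138 rad/s and ζ = 4.7/(2·5.138) = 0.4574.
2% settling time T_s ≈ 4/(ζω_n) = 4/2.35 = 1.7 s.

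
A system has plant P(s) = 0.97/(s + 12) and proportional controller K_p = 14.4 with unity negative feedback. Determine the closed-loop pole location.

Closed-loop transfer function: T(s) = K_p·P(s)/(1 + K_p·P(s)) = 13.97/(s + 12 + 13.97) = 13.97/(s + 25.97).
The closed-loop pole is at s = −25.97.

s = -25.97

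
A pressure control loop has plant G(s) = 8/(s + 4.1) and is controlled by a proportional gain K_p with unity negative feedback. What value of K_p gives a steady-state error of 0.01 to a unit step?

Steady-state error for a unit step on this type-0 loop is 1/(1 + K_p·G(0)).
G(0) = 1.951. Require 1/(1 + K_p·1.951) = 0.01, so 1 + 1.951·K_p = 100.
K_p = (100 − 1)/1.951 = 50.7.

K_p = 50.7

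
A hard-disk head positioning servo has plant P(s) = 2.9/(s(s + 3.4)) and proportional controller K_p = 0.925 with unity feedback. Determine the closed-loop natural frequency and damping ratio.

ω_n = 1.64 rad/s, ζ = 1.04

With unity feedback the closed-loop characteristic equation is s² + 3.4s + 0.925·2.9 = s² + 3.4s + 2.683 = 0.
So ω_n² = 2.683 ⇒ ω_n = 1.638 rad/s, and ζ = 3.4/(2ω_n) = 1.04.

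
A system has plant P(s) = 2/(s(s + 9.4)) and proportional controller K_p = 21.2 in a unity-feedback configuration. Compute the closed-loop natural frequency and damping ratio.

ω_n = 6.51 rad/s, ζ = 0.722

1 + K_p·P(s) = 0 gives s² + 9.4s + 42.4 = 0.
So ω_n² = 42.4 ⇒ ω_n = 6.512 rad/s, and ζ = 9.4/(2ω_n) = 0.722.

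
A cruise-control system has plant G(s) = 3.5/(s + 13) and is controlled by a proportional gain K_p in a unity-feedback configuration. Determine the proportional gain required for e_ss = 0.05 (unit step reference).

K_p = 70.6

Steady-state error for a unit step on this type-0 loop is 1/(1 + K_p·G(0)).
G(0) = 0.2692. Require 1/(1 + K_p·0.2692) = 0.05, so 1 + 0.2692·K_p = 20.
K_p = (20 − 1)/0.2692 = 70.6.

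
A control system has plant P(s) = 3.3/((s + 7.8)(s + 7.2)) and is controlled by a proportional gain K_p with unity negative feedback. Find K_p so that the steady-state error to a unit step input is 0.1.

For a type-0 loop with proportional control, e_ss = 1/(1 + K_p·P(0)).
P(0) = 0.05876. Require 1/(1 + K_p·0.05876) = 0.1, so 1 + 0.05876·K_p = 10.
K_p = (10 − 1)/0.05876 = 153.

K_p = 153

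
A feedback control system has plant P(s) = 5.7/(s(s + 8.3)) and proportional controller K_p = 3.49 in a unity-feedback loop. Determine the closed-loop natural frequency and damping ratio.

ω_n = 4.46 rad/s, ζ = 0.93

The closed-loop denominator is s(s+8.3) + 3.49·5.7 = s² + 8.3s + 19.89.
So ω_n² = 19.89 ⇒ ω_n = 4.46 rad/s, and ζ = 8.3/(2ω_n) = 0.93.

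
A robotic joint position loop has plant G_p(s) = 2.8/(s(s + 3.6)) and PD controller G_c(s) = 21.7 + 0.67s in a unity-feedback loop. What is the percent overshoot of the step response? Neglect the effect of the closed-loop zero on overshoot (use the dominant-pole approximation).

30.8%

Forward path: (21.7 + 0.67s)·2.8/(s(s+3.6)). The closed-loop characteristic equation is s² + (3.6 + 2.8·0.67)s + 2.8·21.7 = 0.
That is s² + 5.476s + 60.76 = 0, so ω_n = 7.795 rad/s and ζ = 5.476/(2·7.795) = 0.3513.
%OS = 100·exp(−πζ/√(1−ζ²)) = 30.8%.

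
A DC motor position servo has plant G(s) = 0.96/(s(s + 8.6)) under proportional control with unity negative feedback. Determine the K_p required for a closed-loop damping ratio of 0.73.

K_p = 36.1

Closed-loop characteristic equation: s² + 8.6s + K_p·0.96 = 0.
So ω_n = √(0.96K_p) and 2ζω_n = 8.6, giving ζ = 8.6/(2√(0.96K_p)).
Setting ζ = 0.73: √(0.96K_p) = 8.6/(2·0.73) = 5.89, so K_p = 34.7/0.96 = 36.1.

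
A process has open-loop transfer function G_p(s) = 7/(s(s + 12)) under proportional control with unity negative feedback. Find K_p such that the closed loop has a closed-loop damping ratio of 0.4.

K_p = 32.1

Closed-loop characteristic equation: s² + 12s + K_p·7 = 0.
So ω_n = √(7K_p) and 2ζω_n = 12, giving ζ = 12/(2√(7K_p)).
Setting ζ = 0.4: √(7K_p) = 12/(2·0.4) = 15, so K_p = 225/7 = 32.1.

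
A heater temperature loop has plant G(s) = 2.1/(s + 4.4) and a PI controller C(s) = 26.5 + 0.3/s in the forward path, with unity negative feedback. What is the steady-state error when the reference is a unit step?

The open loop C(s)G(s) has a pole at the origin (type 1), so the static position error constant is infinite and e_ss = 1/(1+∞) = 0.

0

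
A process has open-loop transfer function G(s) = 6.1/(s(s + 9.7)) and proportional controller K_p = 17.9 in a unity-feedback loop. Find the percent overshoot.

19.3%

From 1 + K_pG(s) = 0: s² + 9.7s + 109.2 = 0 ⇒ ω_n = 10.45, ζ = 0.4641.
%OS = 100·exp(−πζ/√(1−ζ²)) = 100·exp(−π·0.4641/√0.7846) = 19.3%.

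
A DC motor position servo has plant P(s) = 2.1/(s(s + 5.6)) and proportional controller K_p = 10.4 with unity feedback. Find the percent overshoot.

9.53%

The closed-loop denominator s² + 5.6s + 21.84 gives ω_n = √21.84 = 4.673 and ζ = 5.6/(2ω_n) = 0.5991.
%OS = 100·exp(−πζ/√(1−ζ²)) = 100·exp(−π·0.5991/√0.641) = 9.53%.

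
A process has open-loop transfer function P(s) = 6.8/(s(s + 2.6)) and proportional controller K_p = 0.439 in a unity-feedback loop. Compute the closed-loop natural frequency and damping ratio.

ω_n = 1.73 rad/s, ζ = 0.752

The closed-loop denominator is s(s+2.6) + 0.439·6.8 = s² + 2.6s + 2.985.
Matching s² + 2ζω_n s + ω_n²: ω_n = √2.985 = 1.728 rad/s and 2ζω_n = 2.6, so ζ = 2.6/(2·1.728) = 0.752.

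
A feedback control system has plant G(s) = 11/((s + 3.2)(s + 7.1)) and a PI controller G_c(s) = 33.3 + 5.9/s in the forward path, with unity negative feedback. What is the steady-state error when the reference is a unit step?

0

The open loop G_c(s)G(s) has a pole at the origin (type 1), so the static position error constant is infinite and e_ss = 1/(1+∞) = 0.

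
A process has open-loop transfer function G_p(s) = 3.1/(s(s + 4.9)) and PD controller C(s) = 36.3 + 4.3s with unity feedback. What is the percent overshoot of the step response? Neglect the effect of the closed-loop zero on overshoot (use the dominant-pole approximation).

Forward path: (36.3 + 4.3s)·3.1/(s(s+4.9)). The closed-loop characteristic equation is s² + (4.9 + 3.1·4.3)s + 3.1·36.3 = 0.
That is s² + 18.23s + 112.5 = 0, so ω_n = 10.61 rad/s and ζ = 18.23/(2·10.61) = 0.8593.
%OS = 100·exp(−πζ/√(1−ζ²)) = 0.511%.

0.511%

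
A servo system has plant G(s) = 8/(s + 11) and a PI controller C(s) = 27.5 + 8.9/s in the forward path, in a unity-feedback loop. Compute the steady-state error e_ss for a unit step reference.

0

The open loop C(s)G(s) has a pole at the origin (type 1), so the static position error constant is infinite and e_ss = 1/(1+∞) = 0.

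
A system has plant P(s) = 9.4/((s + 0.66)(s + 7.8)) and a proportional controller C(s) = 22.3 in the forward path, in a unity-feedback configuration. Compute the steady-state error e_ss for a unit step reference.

0.024

The loop is type 0. Static position error constant K_pos = C(0)·P(0) = 22.3·1.826 = 40.72.
Steady-state error to a unit step: e_ss = 1/(1+K_pos) = 1/41.72 = 0.024.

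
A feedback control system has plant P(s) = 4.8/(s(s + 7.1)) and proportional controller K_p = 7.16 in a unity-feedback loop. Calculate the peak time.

T_p = 0.673 s

The closed-loop denominator s² + 7.1s + 34.37 gives ω_n = √34.37 = 5.862 and ζ = 7.1/(2ω_n) = 0.6056.
Damped frequency ω_d = ω_n√(1−ζ²) = 4.665 rad/s, so peak time T_p = π/ω_d = 0.673 s.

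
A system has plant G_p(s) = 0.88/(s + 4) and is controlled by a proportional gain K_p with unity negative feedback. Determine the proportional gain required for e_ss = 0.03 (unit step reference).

For a type-0 loop with proportional control, e_ss = 1/(1 + K_p·G_p(0)).
G_p(0) = 0.22. Require 1/(1 + K_p·0.22) = 0.03, so 1 + 0.22·K_p = 33.33.
K_p = (33.33 − 1)/0.22 = 147.

K_p = 147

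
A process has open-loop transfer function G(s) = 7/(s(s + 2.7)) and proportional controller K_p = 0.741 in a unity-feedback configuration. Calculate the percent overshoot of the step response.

From 1 + K_pG(s) = 0: s² + 2.7s + 5.187 = 0 ⇒ ω_n = 2.277, ζ = 0.5928.
%OS = 100·exp(−πζ/√(1−ζ²)) = 100·exp(−π·0.5928/√0.6486) = 9.9%.

9.9%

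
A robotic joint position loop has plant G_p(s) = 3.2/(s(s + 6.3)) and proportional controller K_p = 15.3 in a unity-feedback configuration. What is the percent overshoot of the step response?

20.5%

The closed-loop denominator s² + 6.3s + 48.96 gives ω_n = √48.96 = 6.997 and ζ = 6.3/(2ω_n) = 0.4502.
%OS = 100·exp(−πζ/√(1−ζ²)) = 100·exp(−π·0.4502/√0.7973) = 20.5%.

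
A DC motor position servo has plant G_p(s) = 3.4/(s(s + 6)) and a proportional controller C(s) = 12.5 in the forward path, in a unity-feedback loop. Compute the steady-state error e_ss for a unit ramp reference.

0.141

The loop has one pole at the origin (type 1). Velocity error constant K_v = lim_{s→0} s·C(s)G_p(s) = 12.5·3.4/6 = 7.083.
Steady-state error to a unit ramp: e_ss = 1/K_v = 0.141.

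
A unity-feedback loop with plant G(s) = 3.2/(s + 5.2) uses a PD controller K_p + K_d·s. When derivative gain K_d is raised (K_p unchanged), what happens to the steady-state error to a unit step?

K_d affects only the transient (the s-coefficient); the DC loop gain, and hence e_ss, depends only on K_p.

unchanged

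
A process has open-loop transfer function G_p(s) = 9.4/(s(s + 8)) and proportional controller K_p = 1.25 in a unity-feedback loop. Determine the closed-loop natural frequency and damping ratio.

ω_n = 3.43 rad/s, ζ = 1.17

The closed-loop denominator is s(s+8) + 1.25·9.4 = s² + 8s + 11.75.
So ω_n² = 11.75 ⇒ ω_n = 3.428 rad/s, and ζ = 8/(2ω_n) = 1.17.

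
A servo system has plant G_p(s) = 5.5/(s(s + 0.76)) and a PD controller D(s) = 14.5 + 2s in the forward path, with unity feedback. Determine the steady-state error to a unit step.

The open loop D(s)G_p(s) has a pole at the origin (type 1), so the static position error constant is infinite and e_ss = 1/(1+∞) = 0.

0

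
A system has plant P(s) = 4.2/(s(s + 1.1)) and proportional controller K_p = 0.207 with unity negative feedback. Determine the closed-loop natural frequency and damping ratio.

ω_n = 0.932 rad/s, ζ = 0.59

With unity feedback the closed-loop characteristic equation is s² + 1.1s + 0.207·4.2 = s² + 1.1s + 0.8694 = 0.
So ω_n² = 0.8694 ⇒ ω_n = 0.9324 rad/s, and ζ = 1.1/(2ω_n) = 0.59.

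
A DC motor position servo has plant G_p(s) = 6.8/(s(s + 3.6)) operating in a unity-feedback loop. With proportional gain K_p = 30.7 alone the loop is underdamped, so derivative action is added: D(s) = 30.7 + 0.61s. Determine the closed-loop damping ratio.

ζ = 0.268

Forward path: (30.7 + 0.61s)·6.8/(s(s+3.6)). The closed-loop characteristic equation is s² + (3.6 + 6.8·0.61)s + 6.8·30.7 = 0.
That is s² + 7.748s + 208.8 = 0, so ω_n = 14.45 rad/s and ζ = 7.748/(2·14.45) = 0.2681.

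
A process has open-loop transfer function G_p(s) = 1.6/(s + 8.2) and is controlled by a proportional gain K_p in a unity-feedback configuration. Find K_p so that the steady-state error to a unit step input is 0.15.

K_p = 29

For a type-0 loop with proportional control, e_ss = 1/(1 + K_p·G_p(0)).
G_p(0) = 0.1951. Require 1/(1 + K_p·0.1951) = 0.15, so 1 + 0.1951·K_p = 6.667.
K_p = (6.667 − 1)/0.1951 = 29.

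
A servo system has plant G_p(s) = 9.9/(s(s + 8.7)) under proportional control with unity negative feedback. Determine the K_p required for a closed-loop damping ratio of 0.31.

Closed-loop characteristic equation: s² + 8.7s + K_p·9.9 = 0.
So ω_n = √(9.9K_p) and 2ζω_n = 8.7, giving ζ = 8.7/(2√(9.9K_p)).
Setting ζ = 0.31: √(9.9K_p) = 8.7/(2·0.31) = 14.03, so K_p = 196.9/9.9 = 19.9.

K_p = 19.9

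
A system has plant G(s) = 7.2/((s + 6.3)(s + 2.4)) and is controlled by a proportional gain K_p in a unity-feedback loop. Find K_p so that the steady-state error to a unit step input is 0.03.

For a type-0 loop with proportional control, e_ss = 1/(1 + K_p·G(0)).
G(0) = 0.4762. Require 1/(1 + K_p·0.4762) = 0.03, so 1 + 0.4762·K_p = 33.33.
K_p = (33.33 − 1)/0.4762 = 67.9.

K_p = 67.9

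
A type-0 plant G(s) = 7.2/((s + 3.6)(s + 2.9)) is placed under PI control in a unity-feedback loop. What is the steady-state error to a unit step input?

The PI controller's integrator makes the forward path type 1, so e_ss to a step is zero.

0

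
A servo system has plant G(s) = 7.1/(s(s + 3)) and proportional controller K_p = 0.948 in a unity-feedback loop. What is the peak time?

Closed-loop characteristic equation: s² + 3s + 6.731 = 0, so ω_n = 2.594 rad/s and ζ = 3/(2·2.594) = 0.5782.
Damped frequency ω_d = ω_n√(1−ζ²) = 2.117 rad/s, so peak time T_p = π/ω_d = 1.48 s.

T_p = 1.48 s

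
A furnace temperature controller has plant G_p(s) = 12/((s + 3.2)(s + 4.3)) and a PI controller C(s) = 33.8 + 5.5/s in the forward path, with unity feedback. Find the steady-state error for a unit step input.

The open loop C(s)G_p(s) has a pole at the origin (type 1), so the static position error constant is infinite and e_ss = 1/(1+∞) = 0.

0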